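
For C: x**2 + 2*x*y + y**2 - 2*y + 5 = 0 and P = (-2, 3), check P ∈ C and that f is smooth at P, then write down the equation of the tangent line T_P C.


Tangent line at P: 2*x + 4 = 0.

Step 1: f(-2, 3) = 0, so P lies on C.
Step 2: partial derivatives
  f_x(x, y) = 2*x + 2*y, f_y(x, y) = 2*x + 2*y - 2.
  f_x(P) = 2, f_y(P) = 0 (gradient nonzero, so P is smooth).
Step 3: tangent line at P: 2·(x − -2) + 0·(y − 3) = 0.
Expanding: 2*x + 4 = 0.


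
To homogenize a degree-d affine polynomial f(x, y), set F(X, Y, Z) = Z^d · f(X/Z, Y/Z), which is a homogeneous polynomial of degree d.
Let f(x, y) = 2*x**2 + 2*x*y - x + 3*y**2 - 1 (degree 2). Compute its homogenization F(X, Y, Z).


F(X, Y, Z) = 2*X**2 + 2*X*Y - X*Z + 3*Y**2 - Z**2

deg(f) = 2.
Substitute x = X/Z, y = Y/Z into f, then multiply by Z^2.
  monomial 2·x^2·y^0 ↦ 2·X^2·Y^0·Z^0.
  monomial 2·x^1·y^1 ↦ 2·X^1·Y^1·Z^0.
  monomial -1·x^1·y^0 ↦ -1·X^1·Y^0·Z^1.
  monomial 3·x^0·y^2 ↦ 3·X^0·Y^2·Z^0.
  monomial -1·x^0·y^0 ↦ -1·X^0·Y^0·Z^2.
Collecting: F(X, Y, Z) = 2*X**2 + 2*X*Y - X*Z + 3*Y**2 - Z**2.


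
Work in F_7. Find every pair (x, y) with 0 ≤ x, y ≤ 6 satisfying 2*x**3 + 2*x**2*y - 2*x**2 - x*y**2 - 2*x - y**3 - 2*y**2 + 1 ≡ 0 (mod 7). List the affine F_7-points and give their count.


Affine F_7-points: {(0, 6), (1, 3), (1, 4), (2, 4)}; count = 4.

For each of the 49 pairs (x, y) ∈ F_7², evaluate f(x, y) mod 7. Record the zeros.
  x = 0: [0↦1, 1↦5, 2↦6, 3↦5, 4↦3, 5↦1, 6↦0]  zeros at y ∈ {6}
  x = 1: [0↦6, 1↦4, 2↦4, 3↦0, 4↦0, 5↦5, 6↦2]  zeros at y ∈ {3, 4}
  x = 2: [0↦5, 1↦1, 2↦4, 3↦1, 4↦0, 5↦2, 6↦1]  zeros at y ∈ {4}
  x = 3: [0↦3, 1↦1, 2↦4, 3↦6, 4↦1, 5↦4, 6↦2]  zeros at y ∈ ∅
  x = 4: [0↦5, 1↦2, 2↦2, 3↦6, 4↦1, 5↦2, 6↦3]  zeros at y ∈ ∅
  x = 5: [0↦2, 1↦2, 2↦3, 3↦6, 4↦5, 5↦1, 6↦2]  zeros at y ∈ ∅
  x = 6: [0↦6, 1↦6, 2↦5, 3↦4, 4↦4, 5↦6, 6↦4]  zeros at y ∈ ∅
Collecting zeros: affine points = {(0, 6), (1, 3), (1, 4), (2, 4)}.
Total count |C(F_7)_aff| = 4.


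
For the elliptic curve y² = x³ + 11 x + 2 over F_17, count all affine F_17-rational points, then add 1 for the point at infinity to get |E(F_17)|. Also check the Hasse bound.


Affine points = {(0, 6), (0, 11), (2, 7), (2, 10), (4, 5), (4, 12), (11, 3), (11, 14), (12, 3), (12, 14), (13, 8), (13, 9)}; affine count = 12; |E(F_17)| = 13.

Discriminant check: Δ ∝ 4a³ + 27b² = 4·11³ + 27·2² = 4·1331 + 27·4 ≡ 9 (mod 17). Nonzero ⇒ E is nonsingular.
For each x ∈ F_17, compute rhs = x³ + 11·x + 2 mod 17, then count y ∈ F_17 with y² ≡ rhs.
  x = 0: rhs = 2, matching y values: 6, 11 (2 points).
  x = 1: rhs = 14, matching y values: none (0 points).
  x = 2: rhs = 15, matching y values: 7, 10 (2 points).
  x = 3: rhs = 11, matching y values: none (0 points).
  x = 4: rhs = 8, matching y values: 5, 12 (2 points).
  x = 5: rhs = 12, matching y values: none (0 points).
  x = 6: rhs = 12, matching y values: none (0 points).
  x = 7: rhs = 14, matching y values: none (0 points).
  x = 8: rhs = 7, matching y values: none (0 points).
  x = 9: rhs = 14, matching y values: none (0 points).
  x = 10: rhs = 7, matching y values: none (0 points).
  x = 11: rhs = 9, matching y values: 3, 14 (2 points).
  x = 12: rhs = 9, matching y values: 3, 14 (2 points).
  x = 13: rhs = 13, matching y values: 8, 9 (2 points).
  x = 14: rhs = 10, matching y values: none (0 points).
  x = 15: rhs = 6, matching y values: none (0 points).
  x = 16: rhs = 7, matching y values: none (0 points).
Total affine count: 12.
Full point count |E(F_17)| = 12 + 1 = 13.
Hasse bound: |13 − (17+1)| = |-5| = 5 ≤ 2√17 ≈ 8.2462 ✓.


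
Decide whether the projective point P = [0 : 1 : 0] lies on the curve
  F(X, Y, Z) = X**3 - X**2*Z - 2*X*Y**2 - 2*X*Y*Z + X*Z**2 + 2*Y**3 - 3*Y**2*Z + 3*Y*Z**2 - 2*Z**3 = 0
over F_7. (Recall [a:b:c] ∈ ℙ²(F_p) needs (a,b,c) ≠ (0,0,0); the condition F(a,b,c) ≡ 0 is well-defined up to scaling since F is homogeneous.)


F(0,1,0) ≡ 2 (mod 7); P is NOT on the curve.

Evaluate F(0, 1, 0) term-by-term (mod 7).
  X**3 ↦ 1·0·1·1 = 0
  -X**2*Z ↦ -1·0·1·0 = 0
  -2*X*Y**2 ↦ -2·0·1·1 = 0
  -2*X*Y*Z ↦ -2·0·1·0 = 0
  X*Z**2 ↦ 1·0·1·0 = 0
  2*Y**3 ↦ 2·1·1·1 = 2
  -3*Y**2*Z ↦ -3·1·1·0 = 0
  3*Y*Z**2 ↦ 3·1·1·0 = 0
  -2*Z**3 ↦ -2·1·1·0 = 0
Sum: F(0, 1, 0) = (0) + (0) + (0) + (0) + (0) + (2) + (0) + (0) + (0) = 2.
Reducing mod 7: 2 ≡ 2 (mod 7).
Since F(a, b, c) ≡ 2 ≠ 0 (mod 7), P does NOT lie on the curve.


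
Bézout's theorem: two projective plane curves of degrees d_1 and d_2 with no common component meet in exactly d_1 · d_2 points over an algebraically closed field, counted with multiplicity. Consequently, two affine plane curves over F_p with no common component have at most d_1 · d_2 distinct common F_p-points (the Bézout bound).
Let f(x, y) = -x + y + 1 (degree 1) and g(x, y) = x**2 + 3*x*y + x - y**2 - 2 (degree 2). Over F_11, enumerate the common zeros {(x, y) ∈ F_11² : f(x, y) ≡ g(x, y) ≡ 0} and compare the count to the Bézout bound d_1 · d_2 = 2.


Common zeros: {(1, 0), (10, 9)}; count = 2; Bézout bound = 2.

deg(f) = 1, deg(g) = 2, so Bézout bound = 2.
Scan x ∈ F_11. For each x, list the y ∈ F_11 with f(x, y) ≡ 0 and those with g(x, y) ≡ 0 (mod 11); the common zeros in that column are the intersection.
  x = 0: f ≡ 0 at y ∈ {10}; g ≡ 0 at y ∈ {3, 8}; common: ∅.
  x = 1: f ≡ 0 at y ∈ {0}; g ≡ 0 at y ∈ {0, 3}; common: {0}.
  x = 2: f ≡ 0 at y ∈ {1}; g ≡ 0 at y ∈ ∅; common: ∅.
  x = 3: f ≡ 0 at y ∈ {2}; g ≡ 0 at y ∈ {10}; common: ∅.
  x = 4: f ≡ 0 at y ∈ {3}; g ≡ 0 at y ∈ ∅; common: ∅.
  x = 5: f ≡ 0 at y ∈ {4}; g ≡ 0 at y ∈ ∅; common: ∅.
  x = 6: f ≡ 0 at y ∈ {5}; g ≡ 0 at y ∈ {9}; common: ∅.
  x = 7: f ≡ 0 at y ∈ {6}; g ≡ 0 at y ∈ ∅; common: ∅.
  x = 8: f ≡ 0 at y ∈ {7}; g ≡ 0 at y ∈ {5, 8}; common: ∅.
  x = 9: f ≡ 0 at y ∈ {8}; g ≡ 0 at y ∈ {0, 5}; common: ∅.
  x = 10: f ≡ 0 at y ∈ {9}; g ≡ 0 at y ∈ {9, 10}; common: {9}.
Collecting: common zeros = {(1, 0), (10, 9)}, so the count is 2.
Comparison with the Bézout bound: 2 ≤ 2 = deg(f)·deg(g), as expected for curves with no common component (the bound is attained).


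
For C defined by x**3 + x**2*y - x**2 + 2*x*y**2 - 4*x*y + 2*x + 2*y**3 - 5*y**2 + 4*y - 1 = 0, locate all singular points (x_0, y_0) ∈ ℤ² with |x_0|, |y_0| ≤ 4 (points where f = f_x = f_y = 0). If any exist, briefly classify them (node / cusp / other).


Singular points: {(0, 1)}; classification: cusp.

Compute partial derivatives:
  f_x = 3*x**2 + 2*x*y - 2*x + 2*y**2 - 4*y + 2.
  f_y = x**2 + 4*x*y - 4*x + 6*y**2 - 10*y + 4.
Scan x_0 ∈ {−4, ..., 4}. For each x_0, f_y(x_0, y) is a polynomial in y; find its integer roots y ∈ {−4, ..., 4}, then test f_x and f at those candidates.
  x = -4: f_y(-4, y) = 6*y**2 - 26*y + 36; no integer root y with |y| ≤ 4.
  x = -3: f_y(-3, y) = 6*y**2 - 22*y + 25; no integer root y with |y| ≤ 4.
  x = -2: f_y(-2, y) = 6*y**2 - 18*y + 16; no integer root y with |y| ≤ 4.
  x = -1: f_y(-1, y) = 6*y**2 - 14*y + 9; no integer root y with |y| ≤ 4.
  x = 0: f_y(0, y) = 6*y**2 - 10*y + 4; vanishes at y ∈ {1}. (0, 1): f_x = 0, f = 0 — SINGULAR.
  x = 1: f_y(1, y) = 6*y**2 - 6*y + 1; no integer root y with |y| ≤ 4.
  x = 2: f_y(2, y) = 6*y**2 - 2*y; vanishes at y ∈ {0}. (2, 0): f_x = 10 ≠ 0.
  x = 3: f_y(3, y) = 6*y**2 + 2*y + 1; no integer root y with |y| ≤ 4.
  x = 4: f_y(4, y) = 6*y**2 + 6*y + 4; no integer root y with |y| ≤ 4.
Only singular point on the grid: (0, 1).
Classify: substitute x = 0 + u, y = 1 + v and expand: f = u**3 + u**2*v + 2*u*v**2 + 2*v**3 + v**2.
No constant or linear terms (consistent with a singular point). Quadratic part: v**2. Cubic part: u**3 + u**2*v + 2*u*v**2 + 2*v**3.
The quadratic part v**2 is a perfect square, so there is a single (double) tangent line v = 0, i.e. y = 1. Restricting the cubic part to that line (v = 0) leaves u**3 ≠ 0, so f is not divisible by v and the branch is v² ≈ -u**3 to lowest order — this is a cusp.
Classification: cusp.


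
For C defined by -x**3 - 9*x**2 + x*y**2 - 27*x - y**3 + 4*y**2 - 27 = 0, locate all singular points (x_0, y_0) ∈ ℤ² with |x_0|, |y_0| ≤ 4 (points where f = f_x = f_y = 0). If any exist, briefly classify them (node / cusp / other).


Singular points: {(-3, 0)}; classification: cusp.

Compute partial derivatives:
  f_x = -3*x**2 - 18*x + y**2 - 27.
  f_y = 2*x*y - 3*y**2 + 8*y.
Scan x_0 ∈ {−4, ..., 4}. For each x_0, f_y(x_0, y) is a polynomial in y; find its integer roots y ∈ {−4, ..., 4}, then test f_x and f at those candidates.
  x = -4: f_y(-4, y) = -3*y**2; vanishes at y ∈ {0}. (-4, 0): f_x = -3 ≠ 0.
  x = -3: f_y(-3, y) = -3*y**2 + 2*y; vanishes at y ∈ {0}. (-3, 0): f_x = 0, f = 0 — SINGULAR.
  x = -2: f_y(-2, y) = -3*y**2 + 4*y; vanishes at y ∈ {0}. (-2, 0): f_x = -3 ≠ 0.
  x = -1: f_y(-1, y) = -3*y**2 + 6*y; vanishes at y ∈ {0, 2}. (-1, 0): f_x = -12 ≠ 0; (-1, 2): f_x = -8 ≠ 0.
  x = 0: f_y(0, y) = -3*y**2 + 8*y; vanishes at y ∈ {0}. (0, 0): f_x = -27 ≠ 0.
  x = 1: f_y(1, y) = -3*y**2 + 10*y; vanishes at y ∈ {0}. (1, 0): f_x = -48 ≠ 0.
  x = 2: f_y(2, y) = -3*y**2 + 12*y; vanishes at y ∈ {0, 4}. (2, 0): f_x = -75 ≠ 0; (2, 4): f_x = -59 ≠ 0.
  x = 3: f_y(3, y) = -3*y**2 + 14*y; vanishes at y ∈ {0}. (3, 0): f_x = -108 ≠ 0.
  x = 4: f_y(4, y) = -3*y**2 + 16*y; vanishes at y ∈ {0}. (4, 0): f_x = -147 ≠ 0.
Only singular point on the grid: (-3, 0).
Classify: substitute x = -3 + u, y = 0 + v and expand: f = -u**3 + u*v**2 - v**3 + v**2.
No constant or linear terms (consistent with a singular point). Quadratic part: v**2. Cubic part: -u**3 + u*v**2 - v**3.
The quadratic part v**2 is a perfect square, so there is a single (double) tangent line v = 0, i.e. y = 0. Restricting the cubic part to that line (v = 0) leaves -u**3 ≠ 0, so f is not divisible by v and the branch is v² ≈ u**3 to lowest order — this is a cusp.
Classification: cusp.


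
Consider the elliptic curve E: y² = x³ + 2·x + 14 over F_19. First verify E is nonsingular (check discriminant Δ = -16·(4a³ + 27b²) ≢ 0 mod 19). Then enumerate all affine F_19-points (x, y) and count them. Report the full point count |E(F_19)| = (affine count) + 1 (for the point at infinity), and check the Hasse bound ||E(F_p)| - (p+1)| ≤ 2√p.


Affine points = {(1, 6), (1, 13), (2, 8), (2, 11), (3, 3), (3, 16), (5, 4), (5, 15), (9, 1), (9, 18), (16, 0), (18, 7), (18, 12)}; affine count = 13; |E(F_19)| = 14.

Discriminant check: Δ ∝ 4a³ + 27b² = 4·2³ + 27·14² = 4·8 + 27·196 ≡ 4 (mod 19). Nonzero ⇒ E is nonsingular.
For each x ∈ F_19, compute rhs = x³ + 2·x + 14 mod 19, then count y ∈ F_19 with y² ≡ rhs.
  x = 0: rhs = 14, matching y values: none (0 points).
  x = 1: rhs = 17, matching y values: 6, 13 (2 points).
  x = 2: rhs = 7, matching y values: 8, 11 (2 points).
  x = 3: rhs = 9, matching y values: 3, 16 (2 points).
  x = 4: rhs = 10, matching y values: none (0 points).
  x = 5: rhs = 16, matching y values: 4, 15 (2 points).
  x = 6: rhs = 14, matching y values: none (0 points).
  x = 7: rhs = 10, matching y values: none (0 points).
  x = 8: rhs = 10, matching y values: none (0 points).
  x = 9: rhs = 1, matching y values: 1, 18 (2 points).
  x = 10: rhs = 8, matching y values: none (0 points).
  x = 11: rhs = 18, matching y values: none (0 points).
  x = 12: rhs = 18, matching y values: none (0 points).
  x = 13: rhs = 14, matching y values: none (0 points).
  x = 14: rhs = 12, matching y values: none (0 points).
  x = 15: rhs = 18, matching y values: none (0 points).
  x = 16: rhs = 0, matching y values: 0 (1 points).
  x = 17: rhs = 2, matching y values: none (0 points).
  x = 18: rhs = 11, matching y values: 7, 12 (2 points).
Total affine count: 13.
Full point count |E(F_19)| = 13 + 1 = 14.
Hasse bound: |14 − (19+1)| = |-6| = 6 ≤ 2√19 ≈ 8.7178 ✓.


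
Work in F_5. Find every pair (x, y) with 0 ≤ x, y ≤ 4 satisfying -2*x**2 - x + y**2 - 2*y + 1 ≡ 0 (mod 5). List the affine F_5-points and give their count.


Affine F_5-points: {(0, 1), (2, 1), (3, 0), (3, 2), (4, 0), (4, 2)}; count = 6.

For each of the 25 pairs (x, y) ∈ F_5², evaluate f(x, y) mod 5. Record the zeros.
  x = 0: [0↦1, 1↦0, 2↦1, 3↦4, 4↦4]  zeros at y ∈ {1}
  x = 1: [0↦3, 1↦2, 2↦3, 3↦1, 4↦1]  zeros at y ∈ ∅
  x = 2: [0↦1, 1↦0, 2↦1, 3↦4, 4↦4]  zeros at y ∈ {1}
  x = 3: [0↦0, 1↦4, 2↦0, 3↦3, 4↦3]  zeros at y ∈ {0, 2}
  x = 4: [0↦0, 1↦4, 2↦0, 3↦3, 4↦3]  zeros at y ∈ {0, 2}
Collecting zeros: affine points = {(0, 1), (2, 1), (3, 0), (3, 2), (4, 0), (4, 2)}.
Total count |C(F_5)_aff| = 6.


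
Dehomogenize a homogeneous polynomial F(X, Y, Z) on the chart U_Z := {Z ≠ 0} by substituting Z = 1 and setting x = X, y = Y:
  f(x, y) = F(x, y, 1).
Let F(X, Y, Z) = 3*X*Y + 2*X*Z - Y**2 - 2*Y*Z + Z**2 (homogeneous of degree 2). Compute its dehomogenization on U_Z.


f(x, y) = 3*x*y + 2*x - y**2 - 2*y + 1

On U_Z we set Z = 1. Each monomial c·X^i·Y^j·Z^k in F becomes c·x^i·y^j·1^k = c·x^i·y^j.
Substituting Z = 1: F(X, Y, 1) = 3*x*y + 2*x - y**2 - 2*y + 1.
Note: deg(f) ≤ deg(F) = 2; strict inequality happens when F is divisible by Z (lost terms).


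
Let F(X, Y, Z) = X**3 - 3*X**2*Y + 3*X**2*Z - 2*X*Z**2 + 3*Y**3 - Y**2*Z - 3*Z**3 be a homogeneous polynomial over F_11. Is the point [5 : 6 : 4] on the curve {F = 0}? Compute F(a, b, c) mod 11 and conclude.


F(5,6,4) ≡ 6 (mod 11); P is NOT on the curve.

Evaluate F(5, 6, 4) term-by-term (mod 11).
  X**3 ↦ 1·125·1·1 = 125
  -3*X**2*Y ↦ -3·25·6·1 = -450
  3*X**2*Z ↦ 3·25·1·4 = 300
  -2*X*Z**2 ↦ -2·5·1·16 = -160
  3*Y**3 ↦ 3·1·216·1 = 648
  -Y**2*Z ↦ -1·1·36·4 = -144
  -3*Z**3 ↦ -3·1·1·64 = -192
Sum: F(5, 6, 4) = (125) + (-450) + (300) + (-160) + (648) + (-144) + (-192) = 127.
Reducing mod 11: 127 ≡ 6 (mod 11).
Since F(a, b, c) ≡ 6 ≠ 0 (mod 11), P does NOT lie on the curve.


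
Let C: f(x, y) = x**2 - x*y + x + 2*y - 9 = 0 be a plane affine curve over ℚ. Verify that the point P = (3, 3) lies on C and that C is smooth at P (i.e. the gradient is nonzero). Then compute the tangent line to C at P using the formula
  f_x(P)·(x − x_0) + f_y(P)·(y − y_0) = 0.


Tangent line at P: 4*x - y - 9 = 0.

Step 1: f(3, 3) = 0, so P lies on C.
Step 2: partial derivatives
  f_x(x, y) = 2*x - y + 1, f_y(x, y) = 2 - x.
  f_x(P) = 4, f_y(P) = -1 (gradient nonzero, so P is smooth).
Step 3: tangent line at P: 4·(x − 3) + -1·(y − 3) = 0.
Expanding: 4*x - y - 9 = 0.


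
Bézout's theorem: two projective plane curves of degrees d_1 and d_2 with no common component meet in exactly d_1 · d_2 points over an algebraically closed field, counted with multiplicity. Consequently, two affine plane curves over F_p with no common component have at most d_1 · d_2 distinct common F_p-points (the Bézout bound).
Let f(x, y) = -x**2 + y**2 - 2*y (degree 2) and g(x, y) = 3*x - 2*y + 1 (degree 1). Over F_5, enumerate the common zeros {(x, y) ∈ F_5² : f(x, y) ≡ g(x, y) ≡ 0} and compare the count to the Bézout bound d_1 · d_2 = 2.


Common zeros: {(2, 1)}; count = 1; Bézout bound = 2.

deg(f) = 2, deg(g) = 1, so Bézout bound = 2.
Scan x ∈ F_5. For each x, list the y ∈ F_5 with f(x, y) ≡ 0 and those with g(x, y) ≡ 0 (mod 5); the common zeros in that column are the intersection.
  x = 0: f ≡ 0 at y ∈ {0, 2}; g ≡ 0 at y ∈ {3}; common: ∅.
  x = 1: f ≡ 0 at y ∈ ∅; g ≡ 0 at y ∈ {2}; common: ∅.
  x = 2: f ≡ 0 at y ∈ {1}; g ≡ 0 at y ∈ {1}; common: {1}.
  x = 3: f ≡ 0 at y ∈ {1}; g ≡ 0 at y ∈ {0}; common: ∅.
  x = 4: f ≡ 0 at y ∈ ∅; g ≡ 0 at y ∈ {4}; common: ∅.
Collecting: common zeros = {(2, 1)}, so the count is 1.
Comparison with the Bézout bound: 1 ≤ 2 = deg(f)·deg(g), as expected for curves with no common component (the affine F_5-count falls short of the bound because intersections may lie at infinity, over extension fields, or carry multiplicity).


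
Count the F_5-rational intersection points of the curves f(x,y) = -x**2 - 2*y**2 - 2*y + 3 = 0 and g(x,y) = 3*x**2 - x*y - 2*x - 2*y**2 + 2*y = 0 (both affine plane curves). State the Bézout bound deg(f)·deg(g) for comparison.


Common zeros: {(1, 2), (2, 3), (3, 3)}; count = 3; Bézout bound = 4.

deg(f) = 2, deg(g) = 2, so Bézout bound = 4.
Scan x ∈ F_5. For each x, list the y ∈ F_5 with f(x, y) ≡ 0 and those with g(x, y) ≡ 0 (mod 5); the common zeros in that column are the intersection.
  x = 0: f ≡ 0 at y ∈ ∅; g ≡ 0 at y ∈ {0, 1}; common: ∅.
  x = 1: f ≡ 0 at y ∈ {2}; g ≡ 0 at y ∈ {1, 2}; common: {2}.
  x = 2: f ≡ 0 at y ∈ {1, 3}; g ≡ 0 at y ∈ {2, 3}; common: {3}.
  x = 3: f ≡ 0 at y ∈ {1, 3}; g ≡ 0 at y ∈ {3, 4}; common: {3}.
  x = 4: f ≡ 0 at y ∈ {2}; g ≡ 0 at y ∈ {0, 4}; common: ∅.
Collecting: common zeros = {(1, 2), (2, 3), (3, 3)}, so the count is 3.
Comparison with the Bézout bound: 3 ≤ 4 = deg(f)·deg(g), as expected for curves with no common component (the affine F_5-count falls short of the bound because intersections may lie at infinity, over extension fields, or carry multiplicity).


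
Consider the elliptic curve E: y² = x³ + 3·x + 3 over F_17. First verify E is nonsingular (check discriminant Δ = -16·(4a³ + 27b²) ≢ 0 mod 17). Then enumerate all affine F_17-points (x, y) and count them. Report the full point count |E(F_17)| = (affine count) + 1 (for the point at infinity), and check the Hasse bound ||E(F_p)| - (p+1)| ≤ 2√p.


Affine points = {(2, 0), (6, 4), (6, 13), (10, 8), (10, 9), (12, 4), (12, 13), (14, 1), (14, 16), (16, 4), (16, 13)}; affine count = 11; |E(F_17)| = 12.

Discriminant check: Δ ∝ 4a³ + 27b² = 4·3³ + 27·3² = 4·27 + 27·9 ≡ 11 (mod 17). Nonzero ⇒ E is nonsingular.
For each x ∈ F_17, compute rhs = x³ + 3·x + 3 mod 17, then count y ∈ F_17 with y² ≡ rhs.
  x = 0: rhs = 3, matching y values: none (0 points).
  x = 1: rhs = 7, matching y values: none (0 points).
  x = 2: rhs = 0, matching y values: 0 (1 points).
  x = 3: rhs = 5, matching y values: none (0 points).
  x = 4: rhs = 11, matching y values: none (0 points).
  x = 5: rhs = 7, matching y values: none (0 points).
  x = 6: rhs = 16, matching y values: 4, 13 (2 points).
  x = 7: rhs = 10, matching y values: none (0 points).
  x = 8: rhs = 12, matching y values: none (0 points).
  x = 9: rhs = 11, matching y values: none (0 points).
  x = 10: rhs = 13, matching y values: 8, 9 (2 points).
  x = 11: rhs = 7, matching y values: none (0 points).
  x = 12: rhs = 16, matching y values: 4, 13 (2 points).
  x = 13: rhs = 12, matching y values: none (0 points).
  x = 14: rhs = 1, matching y values: 1, 16 (2 points).
  x = 15: rhs = 6, matching y values: none (0 points).
  x = 16: rhs = 16, matching y values: 4, 13 (2 points).
Total affine count: 11.
Full point count |E(F_17)| = 11 + 1 = 12.
Hasse bound: |12 − (17+1)| = |-6| = 6 ≤ 2√17 ≈ 8.2462 ✓.


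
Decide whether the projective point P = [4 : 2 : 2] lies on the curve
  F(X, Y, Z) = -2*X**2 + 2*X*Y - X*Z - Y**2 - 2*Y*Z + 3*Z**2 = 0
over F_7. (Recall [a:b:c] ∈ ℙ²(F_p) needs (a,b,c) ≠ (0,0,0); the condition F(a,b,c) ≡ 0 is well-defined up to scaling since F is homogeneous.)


F(4,2,2) ≡ 4 (mod 7); P is NOT on the curve.

Evaluate F(4, 2, 2) term-by-term (mod 7).
  -2*X**2 ↦ -2·16·1·1 = -32
  2*X*Y ↦ 2·4·2·1 = 16
  -X*Z ↦ -1·4·1·2 = -8
  -Y**2 ↦ -1·1·4·1 = -4
  -2*Y*Z ↦ -2·1·2·2 = -8
  3*Z**2 ↦ 3·1·1·4 = 12
Sum: F(4, 2, 2) = (-32) + (16) + (-8) + (-4) + (-8) + (12) = -24.
Reducing mod 7: -24 ≡ 4 (mod 7).
Since F(a, b, c) ≡ 4 ≠ 0 (mod 7), P does NOT lie on the curve.


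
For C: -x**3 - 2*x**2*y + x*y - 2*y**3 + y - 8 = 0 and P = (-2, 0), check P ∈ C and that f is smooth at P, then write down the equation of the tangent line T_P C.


Tangent line at P: -12*x - 9*y - 24 = 0.

Step 1: f(-2, 0) = 0, so P lies on C.
Step 2: partial derivatives
  f_x(x, y) = -3*x**2 - 4*x*y + y, f_y(x, y) = -2*x**2 + x - 6*y**2 + 1.
  f_x(P) = -12, f_y(P) = -9 (gradient nonzero, so P is smooth).
Step 3: tangent line at P: -12·(x − -2) + -9·(y − 0) = 0.
Expanding: -12*x - 9*y - 24 = 0.


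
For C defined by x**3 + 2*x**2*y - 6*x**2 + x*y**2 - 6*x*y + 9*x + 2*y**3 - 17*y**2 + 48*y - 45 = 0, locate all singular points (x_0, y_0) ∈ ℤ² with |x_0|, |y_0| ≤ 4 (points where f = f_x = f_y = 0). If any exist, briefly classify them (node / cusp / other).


Singular points: {(0, 3)}; classification: cusp.

Compute partial derivatives:
  f_x = 3*x**2 + 4*x*y - 12*x + y**2 - 6*y + 9.
  f_y = 2*x**2 + 2*x*y - 6*x + 6*y**2 - 34*y + 48.
Scan x_0 ∈ {−4, ..., 4}. For each x_0, f_y(x_0, y) is a polynomial in y; find its integer roots y ∈ {−4, ..., 4}, then test f_x and f at those candidates.
  x = -4: f_y(-4, y) = 6*y**2 - 42*y + 104; no integer root y with |y| ≤ 4.
  x = -3: f_y(-3, y) = 6*y**2 - 40*y + 84; no integer root y with |y| ≤ 4.
  x = -2: f_y(-2, y) = 6*y**2 - 38*y + 68; no integer root y with |y| ≤ 4.
  x = -1: f_y(-1, y) = 6*y**2 - 36*y + 56; no integer root y with |y| ≤ 4.
  x = 0: f_y(0, y) = 6*y**2 - 34*y + 48; vanishes at y ∈ {3}. (0, 3): f_x = 0, f = 0 — SINGULAR.
  x = 1: f_y(1, y) = 6*y**2 - 32*y + 44; no integer root y with |y| ≤ 4.
  x = 2: f_y(2, y) = 6*y**2 - 30*y + 44; no integer root y with |y| ≤ 4.
  x = 3: f_y(3, y) = 6*y**2 - 28*y + 48; no integer root y with |y| ≤ 4.
  x = 4: f_y(4, y) = 6*y**2 - 26*y + 56; no integer root y with |y| ≤ 4.
Only singular point on the grid: (0, 3).
Classify: substitute x = 0 + u, y = 3 + v and expand: f = u**3 + 2*u**2*v + u*v**2 + 2*v**3 + v**2.
No constant or linear terms (consistent with a singular point). Quadratic part: v**2. Cubic part: u**3 + 2*u**2*v + u*v**2 + 2*v**3.
The quadratic part v**2 is a perfect square, so there is a single (double) tangent line v = 0, i.e. y = 3. Restricting the cubic part to that line (v = 0) leaves u**3 ≠ 0, so f is not divisible by v and the branch is v² ≈ -u**3 to lowest order — this is a cusp.
Classification: cusp.


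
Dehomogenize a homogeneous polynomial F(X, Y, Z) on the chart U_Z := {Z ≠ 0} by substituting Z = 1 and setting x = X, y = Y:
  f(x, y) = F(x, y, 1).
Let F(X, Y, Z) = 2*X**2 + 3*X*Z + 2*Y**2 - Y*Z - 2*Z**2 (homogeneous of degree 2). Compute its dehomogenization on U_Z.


f(x, y) = 2*x**2 + 3*x + 2*y**2 - y - 2

On U_Z we set Z = 1. Each monomial c·X^i·Y^j·Z^k in F becomes c·x^i·y^j·1^k = c·x^i·y^j.
Substituting Z = 1: F(X, Y, 1) = 2*x**2 + 3*x + 2*y**2 - y - 2.
Note: deg(f) ≤ deg(F) = 2; strict inequality happens when F is divisible by Z (lost terms).


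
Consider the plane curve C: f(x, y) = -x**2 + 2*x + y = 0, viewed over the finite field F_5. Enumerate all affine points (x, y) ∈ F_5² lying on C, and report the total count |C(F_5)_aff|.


Affine F_5-points: {(0, 0), (1, 4), (2, 0), (3, 3), (4, 3)}; count = 5.

For each of the 25 pairs (x, y) ∈ F_5², evaluate f(x, y) mod 5. Record the zeros.
  x = 0: [0↦0, 1↦1, 2↦2, 3↦3, 4↦4]  zeros at y ∈ {0}
  x = 1: [0↦1, 1↦2, 2↦3, 3↦4, 4↦0]  zeros at y ∈ {4}
  x = 2: [0↦0, 1↦1, 2↦2, 3↦3, 4↦4]  zeros at y ∈ {0}
  x = 3: [0↦2, 1↦3, 2↦4, 3↦0, 4↦1]  zeros at y ∈ {3}
  x = 4: [0↦2, 1↦3, 2↦4, 3↦0, 4↦1]  zeros at y ∈ {3}
Collecting zeros: affine points = {(0, 0), (1, 4), (2, 0), (3, 3), (4, 3)}.
Total count |C(F_5)_aff| = 5.


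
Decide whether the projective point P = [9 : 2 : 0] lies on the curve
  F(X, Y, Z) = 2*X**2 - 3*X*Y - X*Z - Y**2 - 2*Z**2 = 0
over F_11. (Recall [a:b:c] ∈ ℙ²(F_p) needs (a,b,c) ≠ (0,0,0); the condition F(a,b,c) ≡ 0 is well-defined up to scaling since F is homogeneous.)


F(9,2,0) ≡ 5 (mod 11); P is NOT on the curve.

Evaluate F(9, 2, 0) term-by-term (mod 11).
  2*X**2 ↦ 2·81·1·1 = 162
  -3*X*Y ↦ -3·9·2·1 = -54
  -X*Z ↦ -1·9·1·0 = 0
  -Y**2 ↦ -1·1·4·1 = -4
  -2*Z**2 ↦ -2·1·1·0 = 0
Sum: F(9, 2, 0) = (162) + (-54) + (0) + (-4) + (0) = 104.
Reducing mod 11: 104 ≡ 5 (mod 11).
Since F(a, b, c) ≡ 5 ≠ 0 (mod 11), P does NOT lie on the curve.


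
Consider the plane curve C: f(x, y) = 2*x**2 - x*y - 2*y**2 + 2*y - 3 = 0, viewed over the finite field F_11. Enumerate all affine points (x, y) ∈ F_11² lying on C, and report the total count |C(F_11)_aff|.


Affine F_11-points: {(1, 8), (1, 9), (3, 8), (4, 4), (4, 6), (5, 2), (7, 1), (7, 2), (9, 4), (9, 9), (10, 1), (10, 6)}; count = 12.

For each of the 121 pairs (x, y) ∈ F_11², evaluate f(x, y) mod 11. Record the zeros.
  x = 0: [0↦8, 1↦8, 2↦4, 3↦7, 4↦6, 5↦1, 6↦3, 7↦1, 8↦6, 9↦7, 10↦4]  zeros at y ∈ ∅
  x = 1: [0↦10, 1↦9, 2↦4, 3↦6, 4↦4, 5↦9, 6↦10, 7↦7, 8↦0, 9↦0, 10↦7]  zeros at y ∈ {8, 9}
  x = 2: [0↦5, 1↦3, 2↦8, 3↦9, 4↦6, 5↦10, 6↦10, 7↦6, 8↦9, 9↦8, 10↦3]  zeros at y ∈ ∅
  x = 3: [0↦4, 1↦1, 2↦5, 3↦5, 4↦1, 5↦4, 6↦3, 7↦9, 8↦0, 9↦9, 10↦3]  zeros at y ∈ {8}
  x = 4: [0↦7, 1↦3, 2↦6, 3↦5, 4↦0, 5↦2, 6↦0, 7↦5, 8↦6, 9↦3, 10↦7]  zeros at y ∈ {4, 6}
  x = 5: [0↦3, 1↦9, 2↦0, 3↦9, 4↦3, 5↦4, 6↦1, 7↦5, 8↦5, 9↦1, 10↦4]  zeros at y ∈ {2}
  x = 6: [0↦3, 1↦8, 2↦9, 3↦6, 4↦10, 5↦10, 6↦6, 7↦9, 8↦8, 9↦3, 10↦5]  zeros at y ∈ ∅
  x = 7: [0↦7, 1↦0, 2↦0, 3↦7, 4↦10, 5↦9, 6↦4, 7↦6, 8↦4, 9↦9, 10↦10]  zeros at y ∈ {1, 2}
  x = 8: [0↦4, 1↦7, 2↦6, 3↦1, 4↦3, 5↦1, 6↦6, 7↦7, 8↦4, 9↦8, 10↦8]  zeros at y ∈ ∅
  x = 9: [0↦5, 1↦7, 2↦5, 3↦10, 4↦0, 5↦8, 6↦1, 7↦1, 8↦8, 9↦0, 10↦10]  zeros at y ∈ {4, 9}
  x = 10: [0↦10, 1↦0, 2↦8, 3↦1, 4↦1, 5↦8, 6↦0, 7↦10, 8↦5, 9↦7, 10↦5]  zeros at y ∈ {1, 6}
Collecting zeros: affine points = {(1, 8), (1, 9), (3, 8), (4, 4), (4, 6), (5, 2), (7, 1), (7, 2), (9, 4), (9, 9), (10, 1), (10, 6)}.
Total count |C(F_11)_aff| = 12.


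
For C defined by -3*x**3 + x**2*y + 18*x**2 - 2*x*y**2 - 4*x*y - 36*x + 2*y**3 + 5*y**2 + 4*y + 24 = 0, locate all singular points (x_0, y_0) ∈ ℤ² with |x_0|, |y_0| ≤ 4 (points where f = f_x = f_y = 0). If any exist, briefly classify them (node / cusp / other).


Singular points: {(2, 0)}; classification: cusp.

Compute partial derivatives:
  f_x = -9*x**2 + 2*x*y + 36*x - 2*y**2 - 4*y - 36.
  f_y = x**2 - 4*x*y - 4*x + 6*y**2 + 10*y + 4.
Scan x_0 ∈ {−4, ..., 4}. For each x_0, f_y(x_0, y) is a polynomial in y; find its integer roots y ∈ {−4, ..., 4}, then test f_x and f at those candidates.
  x = -4: f_y(-4, y) = 6*y**2 + 26*y + 36; no integer root y with |y| ≤ 4.
  x = -3: f_y(-3, y) = 6*y**2 + 22*y + 25; no integer root y with |y| ≤ 4.
  x = -2: f_y(-2, y) = 6*y**2 + 18*y + 16; no integer root y with |y| ≤ 4.
  x = -1: f_y(-1, y) = 6*y**2 + 14*y + 9; no integer root y with |y| ≤ 4.
  x = 0: f_y(0, y) = 6*y**2 + 10*y + 4; vanishes at y ∈ {-1}. (0, -1): f_x = -34 ≠ 0.
  x = 1: f_y(1, y) = 6*y**2 + 6*y + 1; no integer root y with |y| ≤ 4.
  x = 2: f_y(2, y) = 6*y**2 + 2*y; vanishes at y ∈ {0}. (2, 0): f_x = 0, f = 0 — SINGULAR.
  x = 3: f_y(3, y) = 6*y**2 - 2*y + 1; no integer root y with |y| ≤ 4.
  x = 4: f_y(4, y) = 6*y**2 - 6*y + 4; no integer root y with |y| ≤ 4.
Only singular point on the grid: (2, 0).
Classify: substitute x = 2 + u, y = 0 + v and expand: f = -3*u**3 + u**2*v - 2*u*v**2 + 2*v**3 + v**2.
No constant or linear terms (consistent with a singular point). Quadratic part: v**2. Cubic part: -3*u**3 + u**2*v - 2*u*v**2 + 2*v**3.
The quadratic part v**2 is a perfect square, so there is a single (double) tangent line v = 0, i.e. y = 0. Restricting the cubic part to that line (v = 0) leaves -3*u**3 ≠ 0, so f is not divisible by v and the branch is v² ≈ 3*u**3 to lowest order — this is a cusp.
Classification: cusp.


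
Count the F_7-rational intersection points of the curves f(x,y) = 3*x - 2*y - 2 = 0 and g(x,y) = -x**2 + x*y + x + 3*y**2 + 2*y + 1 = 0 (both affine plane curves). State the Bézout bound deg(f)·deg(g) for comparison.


Common zeros: ∅; count = 0; Bézout bound = 2.

deg(f) = 1, deg(g) = 2, so Bézout bound = 2.
Scan x ∈ F_7. For each x, list the y ∈ F_7 with f(x, y) ≡ 0 and those with g(x, y) ≡ 0 (mod 7); the common zeros in that column are the intersection.
  x = 0: f ≡ 0 at y ∈ {6}; g ≡ 0 at y ∈ ∅; common: ∅.
  x = 1: f ≡ 0 at y ∈ {4}; g ≡ 0 at y ∈ {1, 5}; common: ∅.
  x = 2: f ≡ 0 at y ∈ {2}; g ≡ 0 at y ∈ {4}; common: ∅.
  x = 3: f ≡ 0 at y ∈ {0}; g ≡ 0 at y ∈ {4, 6}; common: ∅.
  x = 4: f ≡ 0 at y ∈ {5}; g ≡ 0 at y ∈ {6}; common: ∅.
  x = 5: f ≡ 0 at y ∈ {3}; g ≡ 0 at y ∈ {2, 5}; common: ∅.
  x = 6: f ≡ 0 at y ∈ {1}; g ≡ 0 at y ∈ ∅; common: ∅.
Collecting: common zeros = ∅, so the count is 0.
Comparison with the Bézout bound: 0 ≤ 2 = deg(f)·deg(g), as expected for curves with no common component (the affine F_7-count falls short of the bound because intersections may lie at infinity, over extension fields, or carry multiplicity).


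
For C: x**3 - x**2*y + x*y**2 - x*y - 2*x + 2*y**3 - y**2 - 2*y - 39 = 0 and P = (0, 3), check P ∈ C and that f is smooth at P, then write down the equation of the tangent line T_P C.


Tangent line at P: 4*x + 46*y - 138 = 0.

Step 1: f(0, 3) = 0, so P lies on C.
Step 2: partial derivatives
  f_x(x, y) = 3*x**2 - 2*x*y + y**2 - y - 2, f_y(x, y) = -x**2 + 2*x*y - x + 6*y**2 - 2*y - 2.
  f_x(P) = 4, f_y(P) = 46 (gradient nonzero, so P is smooth).
Step 3: tangent line at P: 4·(x − 0) + 46·(y − 3) = 0.
Expanding: 4*x + 46*y - 138 = 0.


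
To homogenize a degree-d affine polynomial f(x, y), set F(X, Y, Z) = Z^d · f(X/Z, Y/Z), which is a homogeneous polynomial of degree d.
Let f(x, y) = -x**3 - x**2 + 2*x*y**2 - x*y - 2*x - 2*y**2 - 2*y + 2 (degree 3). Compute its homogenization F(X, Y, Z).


F(X, Y, Z) = -X**3 - X**2*Z + 2*X*Y**2 - X*Y*Z - 2*X*Z**2 - 2*Y**2*Z - 2*Y*Z**2 + 2*Z**3

deg(f) = 3.
Substitute x = X/Z, y = Y/Z into f, then multiply by Z^3.
  monomial -1·x^3·y^0 ↦ -1·X^3·Y^0·Z^0.
  monomial -1·x^2·y^0 ↦ -1·X^2·Y^0·Z^1.
  monomial 2·x^1·y^2 ↦ 2·X^1·Y^2·Z^0.
  monomial -1·x^1·y^1 ↦ -1·X^1·Y^1·Z^1.
  monomial -2·x^1·y^0 ↦ -2·X^1·Y^0·Z^2.
  monomial -2·x^0·y^2 ↦ -2·X^0·Y^2·Z^1.
  monomial -2·x^0·y^1 ↦ -2·X^0·Y^1·Z^2.
  monomial 2·x^0·y^0 ↦ 2·X^0·Y^0·Z^3.
Collecting: F(X, Y, Z) = -X**3 - X**2*Z + 2*X*Y**2 - X*Y*Z - 2*X*Z**2 - 2*Y**2*Z - 2*Y*Z**2 + 2*Z**3.


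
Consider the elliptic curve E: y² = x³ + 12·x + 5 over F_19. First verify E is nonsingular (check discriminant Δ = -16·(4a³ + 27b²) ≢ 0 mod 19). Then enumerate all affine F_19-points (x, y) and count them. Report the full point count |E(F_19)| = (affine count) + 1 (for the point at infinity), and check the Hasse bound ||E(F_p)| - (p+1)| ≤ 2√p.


Affine points = {(0, 9), (0, 10), (3, 7), (3, 12), (5, 0), (8, 9), (8, 10), (9, 5), (9, 14), (10, 2), (10, 17), (11, 9), (11, 10), (15, 8), (15, 11), (17, 7), (17, 12), (18, 7), (18, 12)}; affine count = 19; |E(F_19)| = 20.

Discriminant check: Δ ∝ 4a³ + 27b² = 4·12³ + 27·5² = 4·1728 + 27·25 ≡ 6 (mod 19). Nonzero ⇒ E is nonsingular.
For each x ∈ F_19, compute rhs = x³ + 12·x + 5 mod 19, then count y ∈ F_19 with y² ≡ rhs.
  x = 0: rhs = 5, matching y values: 9, 10 (2 points).
  x = 1: rhs = 18, matching y values: none (0 points).
  x = 2: rhs = 18, matching y values: none (0 points).
  x = 3: rhs = 11, matching y values: 7, 12 (2 points).
  x = 4: rhs = 3, matching y values: none (0 points).
  x = 5: rhs = 0, matching y values: 0 (1 points).
  x = 6: rhs = 8, matching y values: none (0 points).
  x = 7: rhs = 14, matching y values: none (0 points).
  x = 8: rhs = 5, matching y values: 9, 10 (2 points).
  x = 9: rhs = 6, matching y values: 5, 14 (2 points).
  x = 10: rhs = 4, matching y values: 2, 17 (2 points).
  x = 11: rhs = 5, matching y values: 9, 10 (2 points).
  x = 12: rhs = 15, matching y values: none (0 points).
  x = 13: rhs = 2, matching y values: none (0 points).
  x = 14: rhs = 10, matching y values: none (0 points).
  x = 15: rhs = 7, matching y values: 8, 11 (2 points).
  x = 16: rhs = 18, matching y values: none (0 points).
  x = 17: rhs = 11, matching y values: 7, 12 (2 points).
  x = 18: rhs = 11, matching y values: 7, 12 (2 points).
Total affine count: 19.
Full point count |E(F_19)| = 19 + 1 = 20.
Hasse bound: |20 − (19+1)| = |0| = 0 ≤ 2√19 ≈ 8.7178 ✓.


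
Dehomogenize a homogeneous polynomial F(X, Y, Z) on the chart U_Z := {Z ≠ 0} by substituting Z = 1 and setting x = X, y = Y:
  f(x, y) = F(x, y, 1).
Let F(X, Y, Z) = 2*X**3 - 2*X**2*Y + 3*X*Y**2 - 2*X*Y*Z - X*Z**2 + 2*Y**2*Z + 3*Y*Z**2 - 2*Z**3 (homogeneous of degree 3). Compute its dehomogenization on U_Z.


f(x, y) = 2*x**3 - 2*x**2*y + 3*x*y**2 - 2*x*y - x + 2*y**2 + 3*y - 2

On U_Z we set Z = 1. Each monomial c·X^i·Y^j·Z^k in F becomes c·x^i·y^j·1^k = c·x^i·y^j.
Substituting Z = 1: F(X, Y, 1) = 2*x**3 - 2*x**2*y + 3*x*y**2 - 2*x*y - x + 2*y**2 + 3*y - 2.
Note: deg(f) ≤ deg(F) = 3; strict inequality happens when F is divisible by Z (lost terms).


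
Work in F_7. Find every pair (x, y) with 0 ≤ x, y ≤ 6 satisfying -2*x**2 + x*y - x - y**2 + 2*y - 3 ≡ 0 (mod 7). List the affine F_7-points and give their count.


Affine F_7-points: ∅; count = 0.

For each of the 49 pairs (x, y) ∈ F_7², evaluate f(x, y) mod 7. Record the zeros.
  x = 0: [0↦4, 1↦5, 2↦4, 3↦1, 4↦3, 5↦3, 6↦1]  zeros at y ∈ ∅
  x = 1: [0↦1, 1↦3, 2↦3, 3↦1, 4↦4, 5↦5, 6↦4]  zeros at y ∈ ∅
  x = 2: [0↦1, 1↦4, 2↦5, 3↦4, 4↦1, 5↦3, 6↦3]  zeros at y ∈ ∅
  x = 3: [0↦4, 1↦1, 2↦3, 3↦3, 4↦1, 5↦4, 6↦5]  zeros at y ∈ ∅
  x = 4: [0↦3, 1↦1, 2↦4, 3↦5, 4↦4, 5↦1, 6↦3]  zeros at y ∈ ∅
  x = 5: [0↦5, 1↦4, 2↦1, 3↦3, 4↦3, 5↦1, 6↦4]  zeros at y ∈ ∅
  x = 6: [0↦3, 1↦3, 2↦1, 3↦4, 4↦5, 5↦4, 6↦1]  zeros at y ∈ ∅
Collecting zeros: affine points = ∅.
Total count |C(F_7)_aff| = 0.


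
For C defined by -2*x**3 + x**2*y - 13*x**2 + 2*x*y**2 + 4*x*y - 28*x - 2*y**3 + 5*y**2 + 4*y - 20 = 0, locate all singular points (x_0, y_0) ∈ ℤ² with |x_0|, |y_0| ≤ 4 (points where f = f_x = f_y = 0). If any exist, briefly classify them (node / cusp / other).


Singular points: {(-2, 0)}; classification: node.

Compute partial derivatives:
  f_x = -6*x**2 + 2*x*y - 26*x + 2*y**2 + 4*y - 28.
  f_y = x**2 + 4*x*y + 4*x - 6*y**2 + 10*y + 4.
Scan x_0 ∈ {−4, ..., 4}. For each x_0, f_y(x_0, y) is a polynomial in y; find its integer roots y ∈ {−4, ..., 4}, then test f_x and f at those candidates.
  x = -4: f_y(-4, y) = -6*y**2 - 6*y + 4; no integer root y with |y| ≤ 4.
  x = -3: f_y(-3, y) = -6*y**2 - 2*y + 1; no integer root y with |y| ≤ 4.
  x = -2: f_y(-2, y) = -6*y**2 + 2*y; vanishes at y ∈ {0}. (-2, 0): f_x = 0, f = 0 — SINGULAR.
  x = -1: f_y(-1, y) = -6*y**2 + 6*y + 1; no integer root y with |y| ≤ 4.
  x = 0: f_y(0, y) = -6*y**2 + 10*y + 4; vanishes at y ∈ {2}. (0, 2): f_x = -12 ≠ 0.
  x = 1: f_y(1, y) = -6*y**2 + 14*y + 9; no integer root y with |y| ≤ 4.
  x = 2: f_y(2, y) = -6*y**2 + 18*y + 16; no integer root y with |y| ≤ 4.
  x = 3: f_y(3, y) = -6*y**2 + 22*y + 25; no integer root y with |y| ≤ 4.
  x = 4: f_y(4, y) = -6*y**2 + 26*y + 36; no integer root y with |y| ≤ 4.
Only singular point on the grid: (-2, 0).
Classify: substitute x = -2 + u, y = 0 + v and expand: f = -2*u**3 + u**2*v - u**2 + 2*u*v**2 - 2*v**3 + v**2.
No constant or linear terms (consistent with a singular point). Quadratic part: -u**2 + v**2. Cubic part: -2*u**3 + u**2*v + 2*u*v**2 - 2*v**3.
The quadratic part v**2 - u**2 = (v − u)(v + u) splits into two distinct linear factors, so there are two distinct tangent lines y − 0 = ±(x − -2) — this is a node (ordinary double point).
Classification: node.


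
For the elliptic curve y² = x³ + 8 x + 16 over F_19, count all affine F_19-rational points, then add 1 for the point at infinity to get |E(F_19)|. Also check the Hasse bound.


Affine points = {(0, 4), (0, 15), (1, 5), (1, 14), (4, 6), (4, 13), (7, 4), (7, 15), (9, 0), (12, 4), (12, 15), (17, 7), (17, 12), (18, 8), (18, 11)}; affine count = 15; |E(F_19)| = 16.

Discriminant check: Δ ∝ 4a³ + 27b² = 4·8³ + 27·16² = 4·512 + 27·256 ≡ 11 (mod 19). Nonzero ⇒ E is nonsingular.
For each x ∈ F_19, compute rhs = x³ + 8·x + 16 mod 19, then count y ∈ F_19 with y² ≡ rhs.
  x = 0: rhs = 16, matching y values: 4, 15 (2 points).
  x = 1: rhs = 6, matching y values: 5, 14 (2 points).
  x = 2: rhs = 2, matching y values: none (0 points).
  x = 3: rhs = 10, matching y values: none (0 points).
  x = 4: rhs = 17, matching y values: 6, 13 (2 points).
  x = 5: rhs = 10, matching y values: none (0 points).
  x = 6: rhs = 14, matching y values: none (0 points).
  x = 7: rhs = 16, matching y values: 4, 15 (2 points).
  x = 8: rhs = 3, matching y values: none (0 points).
  x = 9: rhs = 0, matching y values: 0 (1 points).
  x = 10: rhs = 13, matching y values: none (0 points).
  x = 11: rhs = 10, matching y values: none (0 points).
  x = 12: rhs = 16, matching y values: 4, 15 (2 points).
  x = 13: rhs = 18, matching y values: none (0 points).
  x = 14: rhs = 3, matching y values: none (0 points).
  x = 15: rhs = 15, matching y values: none (0 points).
  x = 16: rhs = 3, matching y values: none (0 points).
  x = 17: rhs = 11, matching y values: 7, 12 (2 points).
  x = 18: rhs = 7, matching y values: 8, 11 (2 points).
Total affine count: 15.
Full point count |E(F_19)| = 15 + 1 = 16.
Hasse bound: |16 − (19+1)| = |-4| = 4 ≤ 2√19 ≈ 8.7178 ✓.


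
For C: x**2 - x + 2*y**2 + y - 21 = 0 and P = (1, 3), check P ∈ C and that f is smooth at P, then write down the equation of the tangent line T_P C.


Tangent line at P: x + 13*y - 40 = 0.

Step 1: f(1, 3) = 0, so P lies on C.
Step 2: partial derivatives
  f_x(x, y) = 2*x - 1, f_y(x, y) = 4*y + 1.
  f_x(P) = 1, f_y(P) = 13 (gradient nonzero, so P is smooth).
Step 3: tangent line at P: 1·(x − 1) + 13·(y − 3) = 0.
Expanding: x + 13*y - 40 = 0.


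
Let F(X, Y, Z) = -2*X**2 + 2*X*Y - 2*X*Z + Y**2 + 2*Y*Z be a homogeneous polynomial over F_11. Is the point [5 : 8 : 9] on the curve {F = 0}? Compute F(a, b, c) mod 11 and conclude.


F(5,8,9) ≡ 5 (mod 11); P is NOT on the curve.

Evaluate F(5, 8, 9) term-by-term (mod 11).
  -2*X**2 ↦ -2·25·1·1 = -50
  2*X*Y ↦ 2·5·8·1 = 80
  -2*X*Z ↦ -2·5·1·9 = -90
  Y**2 ↦ 1·1·64·1 = 64
  2*Y*Z ↦ 2·1·8·9 = 144
Sum: F(5, 8, 9) = (-50) + (80) + (-90) + (64) + (144) = 148.
Reducing mod 11: 148 ≡ 5 (mod 11).
Since F(a, b, c) ≡ 5 ≠ 0 (mod 11), P does NOT lie on the curve.


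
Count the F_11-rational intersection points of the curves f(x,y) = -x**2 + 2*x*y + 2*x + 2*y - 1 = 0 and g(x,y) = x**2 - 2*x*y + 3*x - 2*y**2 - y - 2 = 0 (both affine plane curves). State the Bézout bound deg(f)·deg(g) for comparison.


Common zeros: {(4, 2)}; count = 1; Bézout bound = 4.

deg(f) = 2, deg(g) = 2, so Bézout bound = 4.
Scan x ∈ F_11. For each x, list the y ∈ F_11 with f(x, y) ≡ 0 and those with g(x, y) ≡ 0 (mod 11); the common zeros in that column are the intersection.
  x = 0: f ≡ 0 at y ∈ {6}; g ≡ 0 at y ∈ ∅; common: ∅.
  x = 1: f ≡ 0 at y ∈ {0}; g ≡ 0 at y ∈ {6, 9}; common: ∅.
  x = 2: f ≡ 0 at y ∈ {2}; g ≡ 0 at y ∈ {4, 10}; common: ∅.
  x = 3: f ≡ 0 at y ∈ {6}; g ≡ 0 at y ∈ {4, 9}; common: ∅.
  x = 4: f ≡ 0 at y ∈ {2}; g ≡ 0 at y ∈ {2, 10}; common: {2}.
  x = 5: f ≡ 0 at y ∈ {5}; g ≡ 0 at y ∈ ∅; common: ∅.
  x = 6: f ≡ 0 at y ∈ {1}; g ≡ 0 at y ∈ ∅; common: ∅.
  x = 7: f ≡ 0 at y ∈ {5}; g ≡ 0 at y ∈ ∅; common: ∅.
  x = 8: f ≡ 0 at y ∈ {7}; g ≡ 0 at y ∈ {2, 6}; common: ∅.
  x = 9: f ≡ 0 at y ∈ {1}; g ≡ 0 at y ∈ ∅; common: ∅.
  x = 10: f ≡ 0 at y ∈ ∅; g ≡ 0 at y ∈ ∅; common: ∅.
Collecting: common zeros = {(4, 2)}, so the count is 1.
Comparison with the Bézout bound: 1 ≤ 4 = deg(f)·deg(g), as expected for curves with no common component (the affine F_11-count falls short of the bound because intersections may lie at infinity, over extension fields, or carry multiplicity).
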